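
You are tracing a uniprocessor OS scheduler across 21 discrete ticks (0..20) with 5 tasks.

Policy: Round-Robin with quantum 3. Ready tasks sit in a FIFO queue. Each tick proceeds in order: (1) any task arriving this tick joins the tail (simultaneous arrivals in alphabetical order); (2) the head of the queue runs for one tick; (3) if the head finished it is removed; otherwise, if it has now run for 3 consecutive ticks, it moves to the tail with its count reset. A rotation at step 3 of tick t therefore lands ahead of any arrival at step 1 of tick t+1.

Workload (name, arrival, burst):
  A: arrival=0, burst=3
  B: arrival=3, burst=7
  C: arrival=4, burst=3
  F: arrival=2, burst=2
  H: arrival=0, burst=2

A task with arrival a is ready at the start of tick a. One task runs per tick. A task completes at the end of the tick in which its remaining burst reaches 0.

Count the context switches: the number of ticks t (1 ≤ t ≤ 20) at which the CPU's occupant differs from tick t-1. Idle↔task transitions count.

context switches = 6

t=0: queue=[A,H] q_used=0 → run A
t=1: queue=[A,H] q_used=1 → run A
t=2: queue=[A,H,F] q_used=2 → run A
t=3: queue=[H,F,B] q_used=0 → run H
t=4: queue=[H,F,B,C] q_used=1 → run H
t=5: queue=[F,B,C] q_used=0 → run F
t=6: queue=[F,B,C] q_used=1 → run F
t=7: queue=[B,C] q_used=0 → run B
t=8: queue=[B,C] q_used=1 → run B
t=9: queue=[B,C] q_used=2 → run B
t=10: queue=[C,B] q_used=0 → run C
t=11: queue=[C,B] q_used=1 → run C
t=12: queue=[C,B] q_used=2 → run C
t=13: queue=[B] q_used=0 → run B
t=14: queue=[B] q_used=1 → run B
t=15: queue=[B] q_used=2 → run B
t=16: queue=[B] q_used=0 → run B
t=17: (idle)
t=18: (idle)
t=19: (idle)
t=20: (idle)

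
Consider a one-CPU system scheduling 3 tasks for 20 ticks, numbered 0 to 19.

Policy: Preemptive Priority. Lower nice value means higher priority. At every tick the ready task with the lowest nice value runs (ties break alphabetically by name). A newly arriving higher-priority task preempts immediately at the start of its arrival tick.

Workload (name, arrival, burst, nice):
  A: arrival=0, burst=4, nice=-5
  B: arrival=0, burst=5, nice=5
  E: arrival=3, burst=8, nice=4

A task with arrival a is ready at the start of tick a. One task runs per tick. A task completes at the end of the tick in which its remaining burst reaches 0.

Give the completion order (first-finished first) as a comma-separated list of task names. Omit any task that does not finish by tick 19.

completion order = A, E, B

t=0: ready={A,B} → run A
t=1: ready={A,B} → run A
t=2: ready={A,B} → run A
t=3: ready={A,B,E} → run A
t=4: ready={B,E} → run E
t=5: ready={B,E} → run E
t=6: ready={B,E} → run E
t=7: ready={B,E} → run E
t=8: ready={B,E} → run E
t=9: ready={B,E} → run E
t=10: ready={B,E} → run E
t=11: ready={B,E} → run E
t=12: ready={B} → run B
t=13: ready={B} → run B
t=14: ready={B} → run B
t=15: ready={B} → run B
t=16: ready={B} → run B
t=17: (idle)
t=18: (idle)
t=19: (idle)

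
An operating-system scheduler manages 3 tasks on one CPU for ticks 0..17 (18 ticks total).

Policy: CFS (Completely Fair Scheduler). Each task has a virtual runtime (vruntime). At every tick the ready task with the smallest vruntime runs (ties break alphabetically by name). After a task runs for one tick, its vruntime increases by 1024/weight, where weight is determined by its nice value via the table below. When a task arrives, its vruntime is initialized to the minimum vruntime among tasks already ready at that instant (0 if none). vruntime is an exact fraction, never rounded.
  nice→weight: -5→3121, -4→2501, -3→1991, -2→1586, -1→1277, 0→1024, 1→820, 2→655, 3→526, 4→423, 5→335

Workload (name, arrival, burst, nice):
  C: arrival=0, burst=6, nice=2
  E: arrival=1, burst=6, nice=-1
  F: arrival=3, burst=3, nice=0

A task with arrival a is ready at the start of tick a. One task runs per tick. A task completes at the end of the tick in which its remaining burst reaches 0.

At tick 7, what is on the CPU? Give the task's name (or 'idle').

running at tick 7 = F

t=0: vr[C=0] → run C
t=1: vr[C=1024/655 E=1024/655] → run C
t=2: vr[C=2048/655 E=1024/655] → run E
t=3: vr[C=2048/655 E=1978368/836435 F=1978368/836435] → run E
t=4: vr[C=2048/655 E=2649088/836435 F=1978368/836435] → run F
t=5: vr[C=2048/655 E=2649088/836435 F=2814803/836435] → run C
t=6: vr[C=3072/655 E=2649088/836435 F=2814803/836435] → run E
t=7: vr[C=3072/655 E=3319808/836435 F=2814803/836435] → run F
t=8: vr[C=3072/655 E=3319808/836435 F=3651238/836435] → run E
t=9: vr[C=3072/655 E=3990528/836435 F=3651238/836435] → run F
t=10: vr[C=3072/655 E=3990528/836435] → run C
t=11: vr[C=4096/655 E=3990528/836435] → run E
t=12: vr[C=4096/655 E=4661248/836435] → run E
t=13: vr[C=4096/655] → run C
t=14: vr[C=1024/131] → run C
t=15: (idle)
t=16: (idle)
t=17: (idle)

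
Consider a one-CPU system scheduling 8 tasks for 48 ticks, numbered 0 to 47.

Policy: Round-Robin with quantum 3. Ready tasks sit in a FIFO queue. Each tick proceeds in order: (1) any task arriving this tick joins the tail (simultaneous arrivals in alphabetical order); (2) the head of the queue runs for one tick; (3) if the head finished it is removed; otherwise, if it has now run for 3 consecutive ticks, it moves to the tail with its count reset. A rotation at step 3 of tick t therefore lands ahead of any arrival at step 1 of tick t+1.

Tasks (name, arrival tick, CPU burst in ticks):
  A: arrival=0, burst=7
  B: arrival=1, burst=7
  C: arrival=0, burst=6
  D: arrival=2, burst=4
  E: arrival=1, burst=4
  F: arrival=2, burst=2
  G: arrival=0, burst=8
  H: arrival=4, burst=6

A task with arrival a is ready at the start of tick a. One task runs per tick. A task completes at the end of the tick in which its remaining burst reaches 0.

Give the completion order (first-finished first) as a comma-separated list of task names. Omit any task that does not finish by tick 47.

t=0: queue=[A,C,G] q_used=0 → run A
t=1: queue=[A,C,G,B,E] q_used=1 → run A
t=2: queue=[A,C,G,B,E,D,F] q_used=2 → run A
t=3: queue=[C,G,B,E,D,F,A] q_used=0 → run C
t=4: queue=[C,G,B,E,D,F,A,H] q_used=1 → run C
t=5: queue=[C,G,B,E,D,F,A,H] q_used=2 → run C
t=6: queue=[G,B,E,D,F,A,H,C] q_used=0 → run G
t=7: queue=[G,B,E,D,F,A,H,C] q_used=1 → run G
t=8: queue=[G,B,E,D,F,A,H,C] q_used=2 → run G
t=9: queue=[B,E,D,F,A,H,C,G] q_used=0 → run B
t=10: queue=[B,E,D,F,A,H,C,G] q_used=1 → run B
t=11: queue=[B,E,D,F,A,H,C,G] q_used=2 → run B
t=12: queue=[E,D,F,A,H,C,G,B] q_used=0 → run E
t=13: queue=[E,D,F,A,H,C,G,B] q_used=1 → run E
t=14: queue=[E,D,F,A,H,C,G,B] q_used=2 → run E
t=15: queue=[D,F,A,H,C,G,B,E] q_used=0 → run D
t=16: queue=[D,F,A,H,C,G,B,E] q_used=1 → run D
t=17: queue=[D,F,A,H,C,G,B,E] q_used=2 → run D
t=18: queue=[F,A,H,C,G,B,E,D] q_used=0 → run F
t=19: queue=[F,A,H,C,G,B,E,D] q_used=1 → run F
t=20: queue=[A,H,C,G,B,E,D] q_used=0 → run A
t=21: queue=[A,H,C,G,B,E,D] q_used=1 → run A
t=22: queue=[A,H,C,G,B,E,D] q_used=2 → run A
t=23: queue=[H,C,G,B,E,D,A] q_used=0 → run H
t=24: queue=[H,C,G,B,E,D,A] q_used=1 → run H
t=25: queue=[H,C,G,B,E,D,A] q_used=2 → run H
t=26: queue=[C,G,B,E,D,A,H] q_used=0 → run C
t=27: queue=[C,G,B,E,D,A,H] q_used=1 → run C
t=28: queue=[C,G,B,E,D,A,H] q_used=2 → run C
t=29: queue=[G,B,E,D,A,H] q_used=0 → run G
t=30: queue=[G,B,E,D,A,H] q_used=1 → run G
t=31: queue=[G,B,E,D,A,H] q_used=2 → run G
t=32: queue=[B,E,D,A,H,G] q_used=0 → run B
t=33: queue=[B,E,D,A,H,G] q_used=1 → run B
t=34: queue=[B,E,D,A,H,G] q_used=2 → run B
t=35: queue=[E,D,A,H,G,B] q_used=0 → run E
t=36: queue=[D,A,H,G,B] q_used=0 → run D
t=37: queue=[A,H,G,B] q_used=0 → run A
t=38: queue=[H,G,B] q_used=0 → run H
t=39: queue=[H,G,B] q_used=1 → run H
t=40: queue=[H,G,B] q_used=2 → run H
t=41: queue=[G,B] q_used=0 → run G
t=42: queue=[G,B] q_used=1 → run G
t=43: queue=[B] q_used=0 → run B
t=44: (idle)
t=45: (idle)
t=46: (idle)
t=47: (idle)

completion order = F, C, E, D, A, H, G, B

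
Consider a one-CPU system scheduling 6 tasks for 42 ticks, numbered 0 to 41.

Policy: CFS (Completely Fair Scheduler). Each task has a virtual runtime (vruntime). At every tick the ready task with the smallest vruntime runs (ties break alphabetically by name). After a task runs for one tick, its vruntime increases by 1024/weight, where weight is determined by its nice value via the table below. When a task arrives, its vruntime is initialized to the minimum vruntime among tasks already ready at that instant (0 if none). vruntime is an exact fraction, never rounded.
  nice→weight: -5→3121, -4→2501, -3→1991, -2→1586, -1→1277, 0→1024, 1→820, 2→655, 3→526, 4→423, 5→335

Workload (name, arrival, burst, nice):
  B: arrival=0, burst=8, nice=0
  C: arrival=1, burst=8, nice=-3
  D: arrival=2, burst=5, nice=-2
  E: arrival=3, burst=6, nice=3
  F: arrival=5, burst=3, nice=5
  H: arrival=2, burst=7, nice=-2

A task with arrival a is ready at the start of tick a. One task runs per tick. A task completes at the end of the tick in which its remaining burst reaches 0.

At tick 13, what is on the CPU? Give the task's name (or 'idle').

running at tick 13 = H

t=0: vr[B=0] → run B
t=1: vr[B=1 C=1] → run B
t=2: vr[B=2 C=1 D=1 H=1] → run C
t=3: vr[B=2 C=3015/1991 D=1 E=1 H=1] → run D
t=4: vr[B=2 C=3015/1991 D=1305/793 E=1 H=1] → run E
t=5: vr[B=2 C=3015/1991 D=1305/793 E=775/263 F=1 H=1] → run F
t=6: vr[B=2 C=3015/1991 D=1305/793 E=775/263 F=1359/335 H=1] → run H
t=7: vr[B=2 C=3015/1991 D=1305/793 E=775/263 F=1359/335 H=1305/793] → run C
t=8: vr[B=2 C=4039/1991 D=1305/793 E=775/263 F=1359/335 H=1305/793] → run D
t=9: vr[B=2 C=4039/1991 D=1817/793 E=775/263 F=1359/335 H=1305/793] → run H
t=10: vr[B=2 C=4039/1991 D=1817/793 E=775/263 F=1359/335 H=1817/793] → run B
t=11: vr[B=3 C=4039/1991 D=1817/793 E=775/263 F=1359/335 H=1817/793] → run C
t=12: vr[B=3 C=5063/1991 D=1817/793 E=775/263 F=1359/335 H=1817/793] → run D
t=13: vr[B=3 C=5063/1991 D=2329/793 E=775/263 F=1359/335 H=1817/793] → run H
t=14: vr[B=3 C=5063/1991 D=2329/793 E=775/263 F=1359/335 H=2329/793] → run C
t=15: vr[B=3 C=6087/1991 D=2329/793 E=775/263 F=1359/335 H=2329/793] → run D
t=16: vr[B=3 C=6087/1991 D=2841/793 E=775/263 F=1359/335 H=2329/793] → run H
t=17: vr[B=3 C=6087/1991 D=2841/793 E=775/263 F=1359/335 H=2841/793] → run E
t=18: vr[B=3 C=6087/1991 D=2841/793 E=1287/263 F=1359/335 H=2841/793] → run B
t=19: vr[B=4 C=6087/1991 D=2841/793 E=1287/263 F=1359/335 H=2841/793] → run C
t=20: vr[B=4 C=7111/1991 D=2841/793 E=1287/263 F=1359/335 H=2841/793] → run C
t=21: vr[B=4 C=8135/1991 D=2841/793 E=1287/263 F=1359/335 H=2841/793] → run D
t=22: vr[B=4 C=8135/1991 E=1287/263 F=1359/335 H=2841/793] → run H
t=23: vr[B=4 C=8135/1991 E=1287/263 F=1359/335 H=3353/793] → run B
t=24: vr[B=5 C=8135/1991 E=1287/263 F=1359/335 H=3353/793] → run F
t=25: vr[B=5 C=8135/1991 E=1287/263 F=2383/335 H=3353/793] → run C
t=26: vr[B=5 C=9159/1991 E=1287/263 F=2383/335 H=3353/793] → run H
t=27: vr[B=5 C=9159/1991 E=1287/263 F=2383/335 H=3865/793] → run C
t=28: vr[B=5 E=1287/263 F=2383/335 H=3865/793] → run H
t=29: vr[B=5 E=1287/263 F=2383/335] → run E
t=30: vr[B=5 E=1799/263 F=2383/335] → run B
t=31: vr[B=6 E=1799/263 F=2383/335] → run B
t=32: vr[B=7 E=1799/263 F=2383/335] → run E
t=33: vr[B=7 E=2311/263 F=2383/335] → run B
t=34: vr[E=2311/263 F=2383/335] → run F
t=35: vr[E=2311/263] → run E
t=36: vr[E=2823/263] → run E
t=37: (idle)
t=38: (idle)
t=39: (idle)
t=40: (idle)
t=41: (idle)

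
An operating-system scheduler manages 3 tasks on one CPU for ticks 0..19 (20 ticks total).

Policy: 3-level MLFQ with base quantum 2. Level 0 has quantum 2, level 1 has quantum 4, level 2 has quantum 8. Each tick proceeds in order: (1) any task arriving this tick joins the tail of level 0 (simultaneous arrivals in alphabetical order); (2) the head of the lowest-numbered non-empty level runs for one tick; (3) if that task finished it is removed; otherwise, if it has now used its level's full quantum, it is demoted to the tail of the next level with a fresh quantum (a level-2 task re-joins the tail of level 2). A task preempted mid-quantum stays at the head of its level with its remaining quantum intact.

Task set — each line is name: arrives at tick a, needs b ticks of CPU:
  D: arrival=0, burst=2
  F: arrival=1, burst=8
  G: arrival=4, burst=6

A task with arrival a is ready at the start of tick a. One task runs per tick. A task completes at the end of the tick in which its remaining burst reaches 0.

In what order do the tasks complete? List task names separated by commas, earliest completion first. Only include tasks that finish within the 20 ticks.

t=0: L0/L1/L2 = D/-/- → run D
t=1: L0/L1/L2 = DF/-/- → run D
t=2: L0/L1/L2 = F/-/- → run F
t=3: L0/L1/L2 = F/-/- → run F
t=4: L0/L1/L2 = G/F/- → run G
t=5: L0/L1/L2 = G/F/- → run G
t=6: L0/L1/L2 = -/FG/- → run F
t=7: L0/L1/L2 = -/FG/- → run F
t=8: L0/L1/L2 = -/FG/- → run F
t=9: L0/L1/L2 = -/FG/- → run F
t=10: L0/L1/L2 = -/G/F → run G
t=11: L0/L1/L2 = -/G/F → run G
t=12: L0/L1/L2 = -/G/F → run G
t=13: L0/L1/L2 = -/G/F → run G
t=14: L0/L1/L2 = -/-/F → run F
t=15: L0/L1/L2 = -/-/F → run F
t=16: (idle)
t=17: (idle)
t=18: (idle)
t=19: (idle)

completion order = D, G, F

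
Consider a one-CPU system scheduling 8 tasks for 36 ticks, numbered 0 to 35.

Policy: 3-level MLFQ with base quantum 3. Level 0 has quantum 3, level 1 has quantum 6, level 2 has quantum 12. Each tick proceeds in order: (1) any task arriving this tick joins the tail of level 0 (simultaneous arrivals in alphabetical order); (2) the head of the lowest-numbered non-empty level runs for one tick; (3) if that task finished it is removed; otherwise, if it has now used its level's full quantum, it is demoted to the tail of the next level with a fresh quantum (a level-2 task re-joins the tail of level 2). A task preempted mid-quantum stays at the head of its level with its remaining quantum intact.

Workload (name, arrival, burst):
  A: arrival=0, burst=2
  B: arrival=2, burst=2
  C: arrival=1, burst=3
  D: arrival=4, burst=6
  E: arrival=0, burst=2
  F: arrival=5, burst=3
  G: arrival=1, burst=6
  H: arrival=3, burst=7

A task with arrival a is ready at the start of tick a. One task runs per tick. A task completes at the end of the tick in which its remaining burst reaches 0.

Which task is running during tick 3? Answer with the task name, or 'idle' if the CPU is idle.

t=0: L0/L1/L2 = AE/-/- → run A
t=1: L0/L1/L2 = AECG/-/- → run A
t=2: L0/L1/L2 = ECGB/-/- → run E
t=3: L0/L1/L2 = ECGBH/-/- → run E
t=4: L0/L1/L2 = CGBHD/-/- → run C
t=5: L0/L1/L2 = CGBHDF/-/- → run C
t=6: L0/L1/L2 = CGBHDF/-/- → run C
t=7: L0/L1/L2 = GBHDF/-/- → run G
t=8: L0/L1/L2 = GBHDF/-/- → run G
t=9: L0/L1/L2 = GBHDF/-/- → run G
t=10: L0/L1/L2 = BHDF/G/- → run B
t=11: L0/L1/L2 = BHDF/G/- → run B
t=12: L0/L1/L2 = HDF/G/- → run H
t=13: L0/L1/L2 = HDF/G/- → run H
t=14: L0/L1/L2 = HDF/G/- → run H
t=15: L0/L1/L2 = DF/GH/- → run D
t=16: L0/L1/L2 = DF/GH/- → run D
t=17: L0/L1/L2 = DF/GH/- → run D
t=18: L0/L1/L2 = F/GHD/- → run F
t=19: L0/L1/L2 = F/GHD/- → run F
t=20: L0/L1/L2 = F/GHD/- → run F
t=21: L0/L1/L2 = -/GHD/- → run G
t=22: L0/L1/L2 = -/GHD/- → run G
t=23: L0/L1/L2 = -/GHD/- → run G
t=24: L0/L1/L2 = -/HD/- → run H
t=25: L0/L1/L2 = -/HD/- → run H
t=26: L0/L1/L2 = -/HD/- → run H
t=27: L0/L1/L2 = -/HD/- → run H
t=28: L0/L1/L2 = -/D/- → run D
t=29: L0/L1/L2 = -/D/- → run D
t=30: L0/L1/L2 = -/D/- → run D
t=31: (idle)
t=32: (idle)
t=33: (idle)
t=34: (idle)
t=35: (idle)

running at tick 3 = E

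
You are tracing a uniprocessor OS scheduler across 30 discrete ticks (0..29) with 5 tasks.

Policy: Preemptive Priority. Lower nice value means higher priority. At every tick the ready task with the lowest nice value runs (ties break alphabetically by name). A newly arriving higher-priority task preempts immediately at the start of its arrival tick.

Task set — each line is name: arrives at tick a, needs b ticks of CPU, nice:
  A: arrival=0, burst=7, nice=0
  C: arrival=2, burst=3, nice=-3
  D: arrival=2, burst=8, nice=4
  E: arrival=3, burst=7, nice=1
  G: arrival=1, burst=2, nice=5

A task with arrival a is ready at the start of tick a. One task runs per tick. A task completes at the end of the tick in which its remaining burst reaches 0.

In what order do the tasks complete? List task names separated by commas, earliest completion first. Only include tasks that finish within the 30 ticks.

completion order = C, A, E, D, G

t=0: ready={A} → run A
t=1: ready={A,G} → run A
t=2: ready={A,C,D,G} → run C
t=3: ready={A,C,D,E,G} → run C
t=4: ready={A,C,D,E,G} → run C
t=5: ready={A,D,E,G} → run A
t=6: ready={A,D,E,G} → run A
t=7: ready={A,D,E,G} → run A
t=8: ready={A,D,E,G} → run A
t=9: ready={A,D,E,G} → run A
t=10: ready={D,E,G} → run E
t=11: ready={D,E,G} → run E
t=12: ready={D,E,G} → run E
t=13: ready={D,E,G} → run E
t=14: ready={D,E,G} → run E
t=15: ready={D,E,G} → run E
t=16: ready={D,E,G} → run E
t=17: ready={D,G} → run D
t=18: ready={D,G} → run D
t=19: ready={D,G} → run D
t=20: ready={D,G} → run D
t=21: ready={D,G} → run D
t=22: ready={D,G} → run D
t=23: ready={D,G} → run D
t=24: ready={D,G} → run D
t=25: ready={G} → run G
t=26: ready={G} → run G
t=27: (idle)
t=28: (idle)
t=29: (idle)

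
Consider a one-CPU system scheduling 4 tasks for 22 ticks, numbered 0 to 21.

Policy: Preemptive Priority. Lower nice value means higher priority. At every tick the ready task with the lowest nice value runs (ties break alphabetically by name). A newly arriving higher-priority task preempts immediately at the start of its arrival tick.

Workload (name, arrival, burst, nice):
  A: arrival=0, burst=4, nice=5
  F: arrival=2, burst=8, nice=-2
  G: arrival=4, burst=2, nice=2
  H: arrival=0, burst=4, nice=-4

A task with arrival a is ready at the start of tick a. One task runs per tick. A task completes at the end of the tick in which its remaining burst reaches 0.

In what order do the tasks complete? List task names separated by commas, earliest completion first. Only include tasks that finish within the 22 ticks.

t=0: ready={A,H} → run H
t=1: ready={A,H} → run H
t=2: ready={A,F,H} → run H
t=3: ready={A,F,H} → run H
t=4: ready={A,F,G} → run F
t=5: ready={A,F,G} → run F
t=6: ready={A,F,G} → run F
t=7: ready={A,F,G} → run F
t=8: ready={A,F,G} → run F
t=9: ready={A,F,G} → run F
t=10: ready={A,F,G} → run F
t=11: ready={A,F,G} → run F
t=12: ready={A,G} → run G
t=13: ready={A,G} → run G
t=14: ready={A} → run A
t=15: ready={A} → run A
t=16: ready={A} → run A
t=17: ready={A} → run A
t=18: (idle)
t=19: (idle)
t=20: (idle)
t=21: (idle)

completion order = H, F, G, A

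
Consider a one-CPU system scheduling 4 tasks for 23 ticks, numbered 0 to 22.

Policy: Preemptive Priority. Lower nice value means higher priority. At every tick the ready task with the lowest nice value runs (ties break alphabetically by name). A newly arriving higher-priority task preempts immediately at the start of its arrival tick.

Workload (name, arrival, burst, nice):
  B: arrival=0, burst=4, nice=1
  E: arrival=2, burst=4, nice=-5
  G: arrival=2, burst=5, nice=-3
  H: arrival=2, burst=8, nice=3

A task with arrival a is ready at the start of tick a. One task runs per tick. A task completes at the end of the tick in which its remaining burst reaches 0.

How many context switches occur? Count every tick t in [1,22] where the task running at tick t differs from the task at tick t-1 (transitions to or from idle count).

t=0: ready={B} → run B
t=1: ready={B} → run B
t=2: ready={B,E,G,H} → run E
t=3: ready={B,E,G,H} → run E
t=4: ready={B,E,G,H} → run E
t=5: ready={B,E,G,H} → run E
t=6: ready={B,G,H} → run G
t=7: ready={B,G,H} → run G
t=8: ready={B,G,H} → run G
t=9: ready={B,G,H} → run G
t=10: ready={B,G,H} → run G
t=11: ready={B,H} → run B
t=12: ready={B,H} → run B
t=13: ready={H} → run H
t=14: ready={H} → run H
t=15: ready={H} → run H
t=16: ready={H} → run H
t=17: ready={H} → run H
t=18: ready={H} → run H
t=19: ready={H} → run H
t=20: ready={H} → run H
t=21: (idle)
t=22: (idle)

context switches = 5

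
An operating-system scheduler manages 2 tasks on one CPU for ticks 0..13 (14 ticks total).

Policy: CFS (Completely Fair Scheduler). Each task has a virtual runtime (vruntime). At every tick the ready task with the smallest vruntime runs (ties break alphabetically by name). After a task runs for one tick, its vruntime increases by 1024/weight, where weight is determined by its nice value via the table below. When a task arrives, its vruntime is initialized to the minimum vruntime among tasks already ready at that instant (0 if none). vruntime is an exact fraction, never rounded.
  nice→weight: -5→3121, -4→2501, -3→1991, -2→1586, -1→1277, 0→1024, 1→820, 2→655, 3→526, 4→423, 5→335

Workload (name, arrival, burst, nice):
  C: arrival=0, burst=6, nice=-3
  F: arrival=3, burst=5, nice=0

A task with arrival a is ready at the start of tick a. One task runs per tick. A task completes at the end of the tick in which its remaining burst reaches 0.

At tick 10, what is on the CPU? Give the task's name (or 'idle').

t=0: vr[C=0] → run C
t=1: vr[C=1024/1991] → run C
t=2: vr[C=2048/1991] → run C
t=3: vr[C=3072/1991 F=3072/1991] → run C
t=4: vr[C=4096/1991 F=3072/1991] → run F
t=5: vr[C=4096/1991 F=5063/1991] → run C
t=6: vr[C=5120/1991 F=5063/1991] → run F
t=7: vr[C=5120/1991 F=7054/1991] → run C
t=8: vr[F=7054/1991] → run F
t=9: vr[F=9045/1991] → run F
t=10: vr[F=11036/1991] → run F
t=11: (idle)
t=12: (idle)
t=13: (idle)

running at tick 10 = F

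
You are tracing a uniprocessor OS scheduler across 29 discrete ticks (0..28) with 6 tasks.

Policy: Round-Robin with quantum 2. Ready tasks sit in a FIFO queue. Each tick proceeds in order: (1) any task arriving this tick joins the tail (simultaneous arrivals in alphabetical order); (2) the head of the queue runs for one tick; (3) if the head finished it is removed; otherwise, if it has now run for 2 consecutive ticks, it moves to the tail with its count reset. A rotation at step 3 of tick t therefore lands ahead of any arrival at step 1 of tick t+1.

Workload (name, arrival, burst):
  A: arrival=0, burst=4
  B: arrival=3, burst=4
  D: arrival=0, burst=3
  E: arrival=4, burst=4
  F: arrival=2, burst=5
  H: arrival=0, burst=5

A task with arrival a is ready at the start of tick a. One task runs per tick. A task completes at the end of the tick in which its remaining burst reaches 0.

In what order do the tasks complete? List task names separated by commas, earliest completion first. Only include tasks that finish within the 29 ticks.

completion order = A, D, B, E, H, F

t=0: queue=[A,D,H] q_used=0 → run A
t=1: queue=[A,D,H] q_used=1 → run A
t=2: queue=[D,H,A,F] q_used=0 → run D
t=3: queue=[D,H,A,F,B] q_used=1 → run D
t=4: queue=[H,A,F,B,D,E] q_used=0 → run H
t=5: queue=[H,A,F,B,D,E] q_used=1 → run H
t=6: queue=[A,F,B,D,E,H] q_used=0 → run A
t=7: queue=[A,F,B,D,E,H] q_used=1 → run A
t=8: queue=[F,B,D,E,H] q_used=0 → run F
t=9: queue=[F,B,D,E,H] q_used=1 → run F
t=10: queue=[B,D,E,H,F] q_used=0 → run B
t=11: queue=[B,D,E,H,F] q_used=1 → run B
t=12: queue=[D,E,H,F,B] q_used=0 → run D
t=13: queue=[E,H,F,B] q_used=0 → run E
t=14: queue=[E,H,F,B] q_used=1 → run E
t=15: queue=[H,F,B,E] q_used=0 → run H
t=16: queue=[H,F,B,E] q_used=1 → run H
t=17: queue=[F,B,E,H] q_used=0 → run F
t=18: queue=[F,B,E,H] q_used=1 → run F
t=19: queue=[B,E,H,F] q_used=0 → run B
t=20: queue=[B,E,H,F] q_used=1 → run B
t=21: queue=[E,H,F] q_used=0 → run E
t=22: queue=[E,H,F] q_used=1 → run E
t=23: queue=[H,F] q_used=0 → run H
t=24: queue=[F] q_used=0 → run F
t=25: (idle)
t=26: (idle)
t=27: (idle)
t=28: (idle)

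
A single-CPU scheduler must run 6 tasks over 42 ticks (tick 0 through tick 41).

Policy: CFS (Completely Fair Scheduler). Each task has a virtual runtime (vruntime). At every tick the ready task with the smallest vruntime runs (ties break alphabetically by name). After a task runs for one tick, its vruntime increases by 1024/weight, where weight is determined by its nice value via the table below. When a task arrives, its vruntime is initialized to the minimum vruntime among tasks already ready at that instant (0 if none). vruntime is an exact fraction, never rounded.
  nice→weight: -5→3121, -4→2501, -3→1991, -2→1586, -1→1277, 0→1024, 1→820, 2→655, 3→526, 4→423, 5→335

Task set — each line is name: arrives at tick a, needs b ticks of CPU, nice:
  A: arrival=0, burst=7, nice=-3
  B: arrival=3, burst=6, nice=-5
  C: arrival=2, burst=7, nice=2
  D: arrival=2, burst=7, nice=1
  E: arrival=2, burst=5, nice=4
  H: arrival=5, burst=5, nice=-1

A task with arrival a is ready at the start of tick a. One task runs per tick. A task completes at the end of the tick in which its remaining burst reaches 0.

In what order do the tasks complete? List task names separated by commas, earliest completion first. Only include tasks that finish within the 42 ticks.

completion order = B, A, H, D, C, E

t=0: vr[A=0] → run A
t=1: vr[A=1024/1991] → run A
t=2: vr[A=2048/1991 C=2048/1991 D=2048/1991 E=2048/1991] → run A
t=3: vr[A=3072/1991 B=2048/1991 C=2048/1991 D=2048/1991 E=2048/1991] → run B
t=4: vr[A=3072/1991 B=8430592/6213911 C=2048/1991 D=2048/1991 E=2048/1991] → run C
t=5: vr[A=3072/1991 B=8430592/6213911 C=3380224/1304105 D=2048/1991 E=2048/1991 H=2048/1991] → run D
t=6: vr[A=3072/1991 B=8430592/6213911 C=3380224/1304105 D=929536/408155 E=2048/1991 H=2048/1991] → run E
t=7: vr[A=3072/1991 B=8430592/6213911 C=3380224/1304105 D=929536/408155 E=2905088/842193 H=2048/1991] → run H
t=8: vr[A=3072/1991 B=8430592/6213911 C=3380224/1304105 D=929536/408155 E=2905088/842193 H=4654080/2542507] → run B
t=9: vr[A=3072/1991 B=10469376/6213911 C=3380224/1304105 D=929536/408155 E=2905088/842193 H=4654080/2542507] → run A
t=10: vr[A=4096/1991 B=10469376/6213911 C=3380224/1304105 D=929536/408155 E=2905088/842193 H=4654080/2542507] → run B
t=11: vr[A=4096/1991 B=12508160/6213911 C=3380224/1304105 D=929536/408155 E=2905088/842193 H=4654080/2542507] → run H
t=12: vr[A=4096/1991 B=12508160/6213911 C=3380224/1304105 D=929536/408155 E=2905088/842193 H=6692864/2542507] → run B
t=13: vr[A=4096/1991 B=14546944/6213911 C=3380224/1304105 D=929536/408155 E=2905088/842193 H=6692864/2542507] → run A
t=14: vr[A=5120/1991 B=14546944/6213911 C=3380224/1304105 D=929536/408155 E=2905088/842193 H=6692864/2542507] → run D
t=15: vr[A=5120/1991 B=14546944/6213911 C=3380224/1304105 D=1439232/408155 E=2905088/842193 H=6692864/2542507] → run B
t=16: vr[A=5120/1991 B=16585728/6213911 C=3380224/1304105 D=1439232/408155 E=2905088/842193 H=6692864/2542507] → run A
t=17: vr[A=6144/1991 B=16585728/6213911 C=3380224/1304105 D=1439232/408155 E=2905088/842193 H=6692864/2542507] → run C
t=18: vr[A=6144/1991 B=16585728/6213911 C=5419008/1304105 D=1439232/408155 E=2905088/842193 H=6692864/2542507] → run H
t=19: vr[A=6144/1991 B=16585728/6213911 C=5419008/1304105 D=1439232/408155 E=2905088/842193 H=8731648/2542507] → run B
t=20: vr[A=6144/1991 C=5419008/1304105 D=1439232/408155 E=2905088/842193 H=8731648/2542507] → run A
t=21: vr[C=5419008/1304105 D=1439232/408155 E=2905088/842193 H=8731648/2542507] → run H
t=22: vr[C=5419008/1304105 D=1439232/408155 E=2905088/842193 H=10770432/2542507] → run E
t=23: vr[C=5419008/1304105 D=1439232/408155 E=4943872/842193 H=10770432/2542507] → run D
t=24: vr[C=5419008/1304105 D=1948928/408155 E=4943872/842193 H=10770432/2542507] → run C
t=25: vr[C=7457792/1304105 D=1948928/408155 E=4943872/842193 H=10770432/2542507] → run H
t=26: vr[C=7457792/1304105 D=1948928/408155 E=4943872/842193] → run D
t=27: vr[C=7457792/1304105 D=2458624/408155 E=4943872/842193] → run C
t=28: vr[C=9496576/1304105 D=2458624/408155 E=4943872/842193] → run E
t=29: vr[C=9496576/1304105 D=2458624/408155 E=2327552/280731] → run D
t=30: vr[C=9496576/1304105 D=593664/81631 E=2327552/280731] → run D
t=31: vr[C=9496576/1304105 D=3478016/408155 E=2327552/280731] → run C
t=32: vr[C=2307072/260821 D=3478016/408155 E=2327552/280731] → run E
t=33: vr[C=2307072/260821 D=3478016/408155 E=9021440/842193] → run D
t=34: vr[C=2307072/260821 E=9021440/842193] → run C
t=35: vr[C=13574144/1304105 E=9021440/842193] → run C
t=36: vr[E=9021440/842193] → run E
t=37: (idle)
t=38: (idle)
t=39: (idle)
t=40: (idle)
t=41: (idle)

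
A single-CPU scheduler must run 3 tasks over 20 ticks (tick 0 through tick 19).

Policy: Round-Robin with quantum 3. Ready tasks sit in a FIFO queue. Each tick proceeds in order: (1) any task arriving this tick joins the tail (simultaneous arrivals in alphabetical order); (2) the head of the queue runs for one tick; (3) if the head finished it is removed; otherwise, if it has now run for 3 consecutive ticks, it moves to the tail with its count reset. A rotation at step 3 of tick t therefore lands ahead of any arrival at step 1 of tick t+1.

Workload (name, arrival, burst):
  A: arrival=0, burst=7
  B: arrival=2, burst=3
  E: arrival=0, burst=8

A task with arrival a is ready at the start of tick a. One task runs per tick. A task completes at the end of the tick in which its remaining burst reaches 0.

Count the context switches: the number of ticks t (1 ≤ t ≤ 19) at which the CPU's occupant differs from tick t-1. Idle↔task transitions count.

t=0: queue=[A,E] q_used=0 → run A
t=1: queue=[A,E] q_used=1 → run A
t=2: queue=[A,E,B] q_used=2 → run A
t=3: queue=[E,B,A] q_used=0 → run E
t=4: queue=[E,B,A] q_used=1 → run E
t=5: queue=[E,B,A] q_used=2 → run E
t=6: queue=[B,A,E] q_used=0 → run B
t=7: queue=[B,A,E] q_used=1 → run B
t=8: queue=[B,A,E] q_used=2 → run B
t=9: queue=[A,E] q_used=0 → run A
t=10: queue=[A,E] q_used=1 → run A
t=11: queue=[A,E] q_used=2 → run A
t=12: queue=[E,A] q_used=0 → run E
t=13: queue=[E,A] q_used=1 → run E
t=14: queue=[E,A] q_used=2 → run E
t=15: queue=[A,E] q_used=0 → run A
t=16: queue=[E] q_used=0 → run E
t=17: queue=[E] q_used=1 → run E
t=18: (idle)
t=19: (idle)

context switches = 7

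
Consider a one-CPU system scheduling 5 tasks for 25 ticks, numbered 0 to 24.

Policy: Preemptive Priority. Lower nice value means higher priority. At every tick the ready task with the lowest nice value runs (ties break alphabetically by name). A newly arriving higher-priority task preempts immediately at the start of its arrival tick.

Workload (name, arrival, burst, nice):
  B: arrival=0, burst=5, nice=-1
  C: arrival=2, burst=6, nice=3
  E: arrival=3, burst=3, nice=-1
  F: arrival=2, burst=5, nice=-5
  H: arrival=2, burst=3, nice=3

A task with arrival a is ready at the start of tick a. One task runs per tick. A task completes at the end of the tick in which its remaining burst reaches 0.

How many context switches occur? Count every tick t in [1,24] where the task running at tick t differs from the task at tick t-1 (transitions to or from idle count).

context switches = 6

t=0: ready={B} → run B
t=1: ready={B} → run B
t=2: ready={B,C,F,H} → run F
t=3: ready={B,C,E,F,H} → run F
t=4: ready={B,C,E,F,H} → run F
t=5: ready={B,C,E,F,H} → run F
t=6: ready={B,C,E,F,H} → run F
t=7: ready={B,C,E,H} → run B
t=8: ready={B,C,E,H} → run B
t=9: ready={B,C,E,H} → run B
t=10: ready={C,E,H} → run E
t=11: ready={C,E,H} → run E
t=12: ready={C,E,H} → run E
t=13: ready={C,H} → run C
t=14: ready={C,H} → run C
t=15: ready={C,H} → run C
t=16: ready={C,H} → run C
t=17: ready={C,H} → run C
t=18: ready={C,H} → run C
t=19: ready={H} → run H
t=20: ready={H} → run H
t=21: ready={H} → run H
t=22: (idle)
t=23: (idle)
t=24: (idle)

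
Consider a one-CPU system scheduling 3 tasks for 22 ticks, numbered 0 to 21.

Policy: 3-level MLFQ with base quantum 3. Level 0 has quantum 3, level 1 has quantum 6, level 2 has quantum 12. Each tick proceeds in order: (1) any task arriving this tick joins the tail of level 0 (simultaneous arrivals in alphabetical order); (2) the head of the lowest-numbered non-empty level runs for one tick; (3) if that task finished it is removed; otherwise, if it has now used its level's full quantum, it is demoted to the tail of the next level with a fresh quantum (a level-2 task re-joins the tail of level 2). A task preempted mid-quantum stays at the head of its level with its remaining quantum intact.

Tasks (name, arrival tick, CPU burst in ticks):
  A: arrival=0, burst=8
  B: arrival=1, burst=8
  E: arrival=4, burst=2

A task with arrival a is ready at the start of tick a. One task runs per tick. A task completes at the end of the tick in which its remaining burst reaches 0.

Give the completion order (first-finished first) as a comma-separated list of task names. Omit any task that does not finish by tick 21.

t=0: L0/L1/L2 = A/-/- → run A
t=1: L0/L1/L2 = AB/-/- → run A
t=2: L0/L1/L2 = AB/-/- → run A
t=3: L0/L1/L2 = B/A/- → run B
t=4: L0/L1/L2 = BE/A/- → run B
t=5: L0/L1/L2 = BE/A/- → run B
t=6: L0/L1/L2 = E/AB/- → run E
t=7: L0/L1/L2 = E/AB/- → run E
t=8: L0/L1/L2 = -/AB/- → run A
t=9: L0/L1/L2 = -/AB/- → run A
t=10: L0/L1/L2 = -/AB/- → run A
t=11: L0/L1/L2 = -/AB/- → run A
t=12: L0/L1/L2 = -/AB/- → run A
t=13: L0/L1/L2 = -/B/- → run B
t=14: L0/L1/L2 = -/B/- → run B
t=15: L0/L1/L2 = -/B/- → run B
t=16: L0/L1/L2 = -/B/- → run B
t=17: L0/L1/L2 = -/B/- → run B
t=18: (idle)
t=19: (idle)
t=20: (idle)
t=21: (idle)

completion order = E, A, B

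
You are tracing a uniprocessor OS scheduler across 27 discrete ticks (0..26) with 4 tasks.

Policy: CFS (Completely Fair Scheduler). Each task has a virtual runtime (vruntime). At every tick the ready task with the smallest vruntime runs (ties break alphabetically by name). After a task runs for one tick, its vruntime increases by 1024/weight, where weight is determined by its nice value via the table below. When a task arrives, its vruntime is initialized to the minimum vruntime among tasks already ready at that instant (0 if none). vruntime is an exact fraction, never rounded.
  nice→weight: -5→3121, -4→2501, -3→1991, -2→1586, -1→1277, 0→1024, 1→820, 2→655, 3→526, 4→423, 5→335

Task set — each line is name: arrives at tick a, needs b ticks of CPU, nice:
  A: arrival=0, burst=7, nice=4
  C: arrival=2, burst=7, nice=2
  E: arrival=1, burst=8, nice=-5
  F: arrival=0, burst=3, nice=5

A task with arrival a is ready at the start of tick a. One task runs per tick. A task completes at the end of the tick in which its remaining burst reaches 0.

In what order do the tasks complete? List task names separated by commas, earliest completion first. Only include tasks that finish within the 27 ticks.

t=0: vr[A=0 F=0] → run A
t=1: vr[A=1024/423 E=0 F=0] → run E
t=2: vr[A=1024/423 C=0 E=1024/3121 F=0] → run C
t=3: vr[A=1024/423 C=1024/655 E=1024/3121 F=0] → run F
t=4: vr[A=1024/423 C=1024/655 E=1024/3121 F=1024/335] → run E
t=5: vr[A=1024/423 C=1024/655 E=2048/3121 F=1024/335] → run E
t=6: vr[A=1024/423 C=1024/655 E=3072/3121 F=1024/335] → run E
t=7: vr[A=1024/423 C=1024/655 E=4096/3121 F=1024/335] → run E
t=8: vr[A=1024/423 C=1024/655 E=5120/3121 F=1024/335] → run C
t=9: vr[A=1024/423 C=2048/655 E=5120/3121 F=1024/335] → run E
t=10: vr[A=1024/423 C=2048/655 E=6144/3121 F=1024/335] → run E
t=11: vr[A=1024/423 C=2048/655 E=7168/3121 F=1024/335] → run E
t=12: vr[A=1024/423 C=2048/655 F=1024/335] → run A
t=13: vr[A=2048/423 C=2048/655 F=1024/335] → run F
t=14: vr[A=2048/423 C=2048/655 F=2048/335] → run C
t=15: vr[A=2048/423 C=3072/655 F=2048/335] → run C
t=16: vr[A=2048/423 C=4096/655 F=2048/335] → run A
t=17: vr[A=1024/141 C=4096/655 F=2048/335] → run F
t=18: vr[A=1024/141 C=4096/655] → run C
t=19: vr[A=1024/141 C=1024/131] → run A
t=20: vr[A=4096/423 C=1024/131] → run C
t=21: vr[A=4096/423 C=6144/655] → run C
t=22: vr[A=4096/423] → run A
t=23: vr[A=5120/423] → run A
t=24: vr[A=2048/141] → run A
t=25: (idle)
t=26: (idle)

completion order = E, F, C, A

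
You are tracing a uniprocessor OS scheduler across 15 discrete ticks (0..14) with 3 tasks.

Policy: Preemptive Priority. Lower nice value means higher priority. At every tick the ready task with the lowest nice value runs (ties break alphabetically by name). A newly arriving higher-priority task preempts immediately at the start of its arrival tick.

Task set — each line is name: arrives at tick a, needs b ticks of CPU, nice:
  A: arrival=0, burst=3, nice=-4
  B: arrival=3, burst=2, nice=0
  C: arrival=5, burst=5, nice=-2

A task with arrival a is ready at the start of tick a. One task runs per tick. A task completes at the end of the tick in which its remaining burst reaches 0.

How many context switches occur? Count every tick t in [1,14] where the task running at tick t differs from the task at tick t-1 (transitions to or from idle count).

context switches = 3

t=0: ready={A} → run A
t=1: ready={A} → run A
t=2: ready={A} → run A
t=3: ready={B} → run B
t=4: ready={B} → run B
t=5: ready={C} → run C
t=6: ready={C} → run C
t=7: ready={C} → run C
t=8: ready={C} → run C
t=9: ready={C} → run C
t=10: (idle)
t=11: (idle)
t=12: (idle)
t=13: (idle)
t=14: (idle)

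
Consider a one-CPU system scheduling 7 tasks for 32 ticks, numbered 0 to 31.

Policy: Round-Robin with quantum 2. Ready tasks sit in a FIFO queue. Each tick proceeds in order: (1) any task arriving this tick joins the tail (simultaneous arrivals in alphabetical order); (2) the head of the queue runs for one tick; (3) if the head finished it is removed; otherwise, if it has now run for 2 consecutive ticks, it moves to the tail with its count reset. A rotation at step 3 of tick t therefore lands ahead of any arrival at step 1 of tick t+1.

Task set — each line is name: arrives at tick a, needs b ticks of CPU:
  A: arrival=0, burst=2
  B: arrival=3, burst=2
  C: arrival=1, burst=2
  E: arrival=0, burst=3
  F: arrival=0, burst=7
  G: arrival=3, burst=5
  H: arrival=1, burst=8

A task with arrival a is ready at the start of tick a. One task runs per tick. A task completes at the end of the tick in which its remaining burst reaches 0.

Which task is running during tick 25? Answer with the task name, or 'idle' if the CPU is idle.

running at tick 25 = G

t=0: queue=[A,E,F] q_used=0 → run A
t=1: queue=[A,E,F,C,H] q_used=1 → run A
t=2: queue=[E,F,C,H] q_used=0 → run E
t=3: queue=[E,F,C,H,B,G] q_used=1 → run E
t=4: queue=[F,C,H,B,G,E] q_used=0 → run F
t=5: queue=[F,C,H,B,G,E] q_used=1 → run F
t=6: queue=[C,H,B,G,E,F] q_used=0 → run C
t=7: queue=[C,H,B,G,E,F] q_used=1 → run C
t=8: queue=[H,B,G,E,F] q_used=0 → run H
t=9: queue=[H,B,G,E,F] q_used=1 → run H
t=10: queue=[B,G,E,F,H] q_used=0 → run B
t=11: queue=[B,G,E,F,H] q_used=1 → run B
t=12: queue=[G,E,F,H] q_used=0 → run G
t=13: queue=[G,E,F,H] q_used=1 → run G
t=14: queue=[E,F,H,G] q_used=0 → run E
t=15: queue=[F,H,G] q_used=0 → run F
t=16: queue=[F,H,G] q_used=1 → run F
t=17: queue=[H,G,F] q_used=0 → run H
t=18: queue=[H,G,F] q_used=1 → run H
t=19: queue=[G,F,H] q_used=0 → run G
t=20: queue=[G,F,H] q_used=1 → run G
t=21: queue=[F,H,G] q_used=0 → run F
t=22: queue=[F,H,G] q_used=1 → run F
t=23: queue=[H,G,F] q_used=0 → run H
t=24: queue=[H,G,F] q_used=1 → run H
t=25: queue=[G,F,H] q_used=0 → run G
t=26: queue=[F,H] q_used=0 → run F
t=27: queue=[H] q_used=0 → run H
t=28: queue=[H] q_used=1 → run H
t=29: (idle)
t=30: (idle)
t=31: (idle)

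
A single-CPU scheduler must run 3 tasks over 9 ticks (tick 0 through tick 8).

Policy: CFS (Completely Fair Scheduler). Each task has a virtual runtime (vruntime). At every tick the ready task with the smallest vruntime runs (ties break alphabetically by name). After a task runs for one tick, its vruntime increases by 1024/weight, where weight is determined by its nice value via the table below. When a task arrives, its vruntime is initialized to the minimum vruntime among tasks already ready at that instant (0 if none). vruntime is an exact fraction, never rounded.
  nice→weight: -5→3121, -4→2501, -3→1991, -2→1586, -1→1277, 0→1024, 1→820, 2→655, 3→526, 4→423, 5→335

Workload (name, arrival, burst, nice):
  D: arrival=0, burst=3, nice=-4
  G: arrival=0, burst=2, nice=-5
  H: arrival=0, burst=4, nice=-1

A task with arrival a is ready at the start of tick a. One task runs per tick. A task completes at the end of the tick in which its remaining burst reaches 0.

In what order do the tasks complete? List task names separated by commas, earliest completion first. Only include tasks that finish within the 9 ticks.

t=0: vr[D=0 G=0 H=0] → run D
t=1: vr[D=1024/2501 G=0 H=0] → run G
t=2: vr[D=1024/2501 G=1024/3121 H=0] → run H
t=3: vr[D=1024/2501 G=1024/3121 H=1024/1277] → run G
t=4: vr[D=1024/2501 H=1024/1277] → run D
t=5: vr[D=2048/2501 H=1024/1277] → run H
t=6: vr[D=2048/2501 H=2048/1277] → run D
t=7: vr[H=2048/1277] → run H
t=8: vr[H=3072/1277] → run H

completion order = G, D, H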